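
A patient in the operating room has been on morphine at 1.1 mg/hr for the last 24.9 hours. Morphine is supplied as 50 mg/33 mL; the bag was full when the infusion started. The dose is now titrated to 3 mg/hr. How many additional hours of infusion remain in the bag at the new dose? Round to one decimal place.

7.5 hours

Initial rate:
Concentration = 50 mg ÷ 33 mL = 1.515152 mg/mL
Rate = 1.1 mg/hr ÷ 1.515152 mg/mL = 0.726 mL/hr
Volume infused so far = 0.726 mL/hr × 24.9 hr = 18.0774 mL
Volume remaining = 33 − 18.0774 = 14.9226 mL
New rate:
Rate = 3 mg/hr ÷ 1.515152 mg/mL = 1.98 mL/hr
Time remaining = 14.9226 mL ÷ 1.98 mL/hr = 7.536667 hr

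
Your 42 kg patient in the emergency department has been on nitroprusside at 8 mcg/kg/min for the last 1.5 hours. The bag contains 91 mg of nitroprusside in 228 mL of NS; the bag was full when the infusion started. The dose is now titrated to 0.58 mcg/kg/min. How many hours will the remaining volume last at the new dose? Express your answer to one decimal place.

Initial rate:
Dose = 8 mcg/kg/min × 42 kg = 336 mcg/min
336 mcg/min × 60 min/hr = 20160 mcg/hr
Concentration = 91 mg ÷ 228 mL = 0.3991228 mg/mL = 399.1228 mcg/mL
Rate = 20160 mcg/hr ÷ 399.1228 mcg/mL = 50.51077 mL/hr
Volume infused so far = 50.51077 mL/hr × 1.5 hr = 75.76615 mL
Volume remaining = 228 − 75.76615 = 152.2338 mL
New rate:
Dose = 0.58 mcg/kg/min × 42 kg = 24.36 mcg/min
24.36 mcg/min × 60 min/hr = 1461.6 mcg/hr
Rate = 1461.6 mcg/hr ÷ 399.1228 mcg/mL = 3.662031 mL/hr
Time remaining = 152.2338 mL ÷ 3.662031 mL/hr = 41.57088 hr

41.6 hours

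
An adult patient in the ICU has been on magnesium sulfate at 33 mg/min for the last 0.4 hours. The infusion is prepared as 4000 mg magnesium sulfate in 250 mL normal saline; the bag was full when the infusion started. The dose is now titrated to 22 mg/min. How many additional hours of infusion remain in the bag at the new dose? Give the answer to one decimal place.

Initial rate:
33 mg/min × 60 min/hr = 1980 mg/hr
Concentration = 4000 mg ÷ 250 mL = 16 mg/mL
Rate = 1980 mg/hr ÷ 16 mg/mL = 123.75 mL/hr
Volume infused so far = 123.75 mL/hr × 0.4 hr = 49.5 mL
Volume remaining = 250 − 49.5 = 200.5 mL
New rate:
22 mg/min × 60 min/hr = 1320 mg/hr
Rate = 1320 mg/hr ÷ 16 mg/mL = 82.5 mL/hr
Time remaining = 200.5 mL ÷ 82.5 mL/hr = 2.430303 hr

2.4 hours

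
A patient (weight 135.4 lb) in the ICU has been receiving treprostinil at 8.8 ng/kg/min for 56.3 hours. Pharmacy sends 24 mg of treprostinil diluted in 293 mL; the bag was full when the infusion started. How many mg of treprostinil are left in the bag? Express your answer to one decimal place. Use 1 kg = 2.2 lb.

Weight = 135.4 lb ÷ 2.2 lb/kg = 61.54545 kg
Dose = 8.8 ng/kg/min × 61.54545 kg = 541.6 ng/min
541.6 ng/min × 60 min/hr = 32496 ng/hr
Concentration = 24 mg ÷ 293 mL = 0.08191126 mg/mL = 81911.26 ng/mL
Rate = 32496 ng/hr ÷ 81911.26 ng/mL = 0.396722 mL/hr
Volume infused = 0.396722 mL/hr × 56.3 hr = 22.33545 mL
Volume remaining = 293 − 22.33545 = 270.6646 mL
Drug remaining = 270.6646 mL × 81911.26 ng/mL = 22170475 ng = 22.17048 mg

22.2 mg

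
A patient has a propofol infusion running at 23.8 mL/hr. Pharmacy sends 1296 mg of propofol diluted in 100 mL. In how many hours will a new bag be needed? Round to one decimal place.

4.2 hours

Duration = 100 mL ÷ 23.8 mL/hr = 4.201681 hr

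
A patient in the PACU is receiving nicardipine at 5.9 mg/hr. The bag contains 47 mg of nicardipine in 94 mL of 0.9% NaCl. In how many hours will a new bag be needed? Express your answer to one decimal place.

8.0 hours

Concentration = 47 mg ÷ 94 mL = 0.5 mg/mL
Rate = 5.9 mg/hr ÷ 0.5 mg/mL = 11.8 mL/hr
Duration = 94 mL ÷ 11.8 mL/hr = 7.966102 hr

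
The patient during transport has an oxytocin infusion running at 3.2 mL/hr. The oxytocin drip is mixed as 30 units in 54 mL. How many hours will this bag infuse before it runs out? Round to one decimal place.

Duration = 54 mL ÷ 3.2 mL/hr = 16.875 hr

16.9 hours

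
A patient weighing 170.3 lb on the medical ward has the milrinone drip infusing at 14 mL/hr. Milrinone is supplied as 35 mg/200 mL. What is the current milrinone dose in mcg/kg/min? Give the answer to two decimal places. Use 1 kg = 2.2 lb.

0.53 mcg/kg/min

Weight = 170.3 lb ÷ 2.2 lb/kg = 77.40909 kg
Concentration = 35 mg ÷ 200 mL = 0.175 mg/mL = 175 mcg/mL
Drug rate = 14 mL/hr × 175 mcg/mL = 2450 mcg/hr
2450 mcg/hr ÷ 60 min/hr = 40.83333 mcg/min
40.83333 mcg/min ÷ 77.40909 kg = 0.5275005 mcg/kg/min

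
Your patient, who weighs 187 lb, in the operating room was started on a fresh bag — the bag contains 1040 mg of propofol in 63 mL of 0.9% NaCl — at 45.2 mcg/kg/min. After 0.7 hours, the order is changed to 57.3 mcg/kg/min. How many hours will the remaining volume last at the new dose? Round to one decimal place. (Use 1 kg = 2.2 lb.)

3.0 hours

Initial rate:
Weight = 187 lb ÷ 2.2 lb/kg = 85 kg
Dose = 45.2 mcg/kg/min × 85 kg = 3842 mcg/min
3842 mcg/min × 60 min/hr = 230520 mcg/hr
Concentration = 1040 mg ÷ 63 mL = 16.50794 mg/mL = 16507.94 mcg/mL
Rate = 230520 mcg/hr ÷ 16507.94 mcg/mL = 13.96419 mL/hr
Volume infused so far = 13.96419 mL/hr × 0.7 hr = 9.774935 mL
Volume remaining = 63 − 9.774935 = 53.22507 mL
New rate:
Dose = 57.3 mcg/kg/min × 85 kg = 4870.5 mcg/min
4870.5 mcg/min × 60 min/hr = 292230 mcg/hr
Rate = 292230 mcg/hr ÷ 16507.94 mcg/mL = 17.70239 mL/hr
Time remaining = 53.22507 mL ÷ 17.70239 mL/hr = 3.006659 hr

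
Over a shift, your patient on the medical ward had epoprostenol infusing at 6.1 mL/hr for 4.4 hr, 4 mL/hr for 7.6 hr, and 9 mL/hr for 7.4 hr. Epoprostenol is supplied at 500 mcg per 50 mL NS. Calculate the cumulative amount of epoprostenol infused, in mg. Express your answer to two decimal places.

Concentration = 500 mcg ÷ 50 mL = 10 mcg/mL
Stage 1: 6.1 mL/hr × 4.4 hr = 26.84 mL → 26.84 mL × 10 mcg/mL = 268.4 mcg
Stage 2: 4 mL/hr × 7.6 hr = 30.4 mL → 30.4 mL × 10 mcg/mL = 304 mcg
Stage 3: 9 mL/hr × 7.4 hr = 66.6 mL → 66.6 mL × 10 mcg/mL = 666 mcg
Total = 268.4 + 304 + 666 = 1238.4 mcg = 1.2384 mg

1.24 mg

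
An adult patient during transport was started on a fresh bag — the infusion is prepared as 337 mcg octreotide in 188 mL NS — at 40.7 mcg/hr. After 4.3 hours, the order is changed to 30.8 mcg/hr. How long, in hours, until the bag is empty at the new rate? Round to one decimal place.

Initial rate:
Concentration = 337 mcg ÷ 188 mL = 1.792553 mcg/mL
Rate = 40.7 mcg/hr ÷ 1.792553 mcg/mL = 22.70504 mL/hr
Volume infused so far = 22.70504 mL/hr × 4.3 hr = 97.63169 mL
Volume remaining = 188 − 97.63169 = 90.36831 mL
New rate:
Rate = 30.8 mcg/hr ÷ 1.792553 mcg/mL = 17.1822 mL/hr
Time remaining = 90.36831 mL ÷ 17.1822 mL/hr = 5.259416 hr

5.3 hours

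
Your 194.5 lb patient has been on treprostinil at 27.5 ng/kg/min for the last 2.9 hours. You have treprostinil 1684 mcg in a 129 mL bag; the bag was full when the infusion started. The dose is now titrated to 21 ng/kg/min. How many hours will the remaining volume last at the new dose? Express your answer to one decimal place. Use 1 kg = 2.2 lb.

11.3 hours

Initial rate:
Weight = 194.5 lb ÷ 2.2 lb/kg = 88.40909 kg
Dose = 27.5 ng/kg/min × 88.40909 kg = 2431.25 ng/min
2431.25 ng/min × 60 min/hr = 145875 ng/hr
Concentration = 1684 mcg ÷ 129 mL = 13.05426 mcg/mL = 13054.26 ng/mL
Rate = 145875 ng/hr ÷ 13054.26 ng/mL = 11.17451 mL/hr
Volume infused so far = 11.17451 mL/hr × 2.9 hr = 32.40608 mL
Volume remaining = 129 − 32.40608 = 96.59392 mL
New rate:
Dose = 21 ng/kg/min × 88.40909 kg = 1856.591 ng/min
1856.591 ng/min × 60 min/hr = 111395.5 ng/hr
Rate = 111395.5 ng/hr ÷ 13054.26 ng/mL = 8.533262 mL/hr
Time remaining = 96.59392 mL ÷ 8.533262 mL/hr = 11.31969 hr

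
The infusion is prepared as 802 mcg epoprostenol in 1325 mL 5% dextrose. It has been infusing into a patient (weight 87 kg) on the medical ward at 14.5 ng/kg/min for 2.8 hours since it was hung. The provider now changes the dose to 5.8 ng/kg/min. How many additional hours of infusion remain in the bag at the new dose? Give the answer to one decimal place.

Initial rate:
Dose = 14.5 ng/kg/min × 87 kg = 1261.5 ng/min
1261.5 ng/min × 60 min/hr = 75690 ng/hr
Concentration = 802 mcg ÷ 1325 mL = 0.605283 mcg/mL = 605.283 ng/mL
Rate = 75690 ng/hr ÷ 605.283 ng/mL = 125.0489 mL/hr
Volume infused so far = 125.0489 mL/hr × 2.8 hr = 350.137 mL
Volume remaining = 1325 − 350.137 = 974.863 mL
New rate:
Dose = 5.8 ng/kg/min × 87 kg = 504.6 ng/min
504.6 ng/min × 60 min/hr = 30276 ng/hr
Rate = 30276 ng/hr ÷ 605.283 ng/mL = 50.01958 mL/hr
Time remaining = 974.863 mL ÷ 50.01958 mL/hr = 19.48963 hr

19.5 hours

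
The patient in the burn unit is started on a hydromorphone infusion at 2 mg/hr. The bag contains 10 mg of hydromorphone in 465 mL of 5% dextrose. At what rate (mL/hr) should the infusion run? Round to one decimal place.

Concentration = 10 mg ÷ 465 mL = 0.02150538 mg/mL
Rate = 2 mg/hr ÷ 0.02150538 mg/mL = 93 mL/hr

93.0 mL/hr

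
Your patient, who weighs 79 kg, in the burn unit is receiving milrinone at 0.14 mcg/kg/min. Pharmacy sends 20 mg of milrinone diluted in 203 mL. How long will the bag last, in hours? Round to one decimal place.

Dose = 0.14 mcg/kg/min × 79 kg = 11.06 mcg/min
11.06 mcg/min × 60 min/hr = 663.6 mcg/hr
Concentration = 20 mg ÷ 203 mL = 0.09852217 mg/mL = 98.52217 mcg/mL
Rate = 663.6 mcg/hr ÷ 98.52217 mcg/mL = 6.73554 mL/hr
Duration = 203 mL ÷ 6.73554 mL/hr = 30.13864 hr

30.1 hours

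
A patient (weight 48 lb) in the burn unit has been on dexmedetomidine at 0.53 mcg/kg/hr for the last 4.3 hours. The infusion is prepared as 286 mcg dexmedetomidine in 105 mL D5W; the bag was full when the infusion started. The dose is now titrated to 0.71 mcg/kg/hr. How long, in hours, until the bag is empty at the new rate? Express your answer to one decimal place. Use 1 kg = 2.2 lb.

Initial rate:
Weight = 48 lb ÷ 2.2 lb/kg = 21.81818 kg
Dose = 0.53 mcg/kg/hr × 21.81818 kg = 11.56364 mcg/hr
Concentration = 286 mcg ÷ 105 mL = 2.72381 mcg/mL
Rate = 11.56364 mcg/hr ÷ 2.72381 mcg/mL = 4.245391 mL/hr
Volume infused so far = 4.245391 mL/hr × 4.3 hr = 18.25518 mL
Volume remaining = 105 − 18.25518 = 86.74482 mL
New rate:
Dose = 0.71 mcg/kg/hr × 21.81818 kg = 15.49091 mcg/hr
Rate = 15.49091 mcg/hr ÷ 2.72381 mcg/mL = 5.687222 mL/hr
Time remaining = 86.74482 mL ÷ 5.687222 mL/hr = 15.25258 hr

15.3 hours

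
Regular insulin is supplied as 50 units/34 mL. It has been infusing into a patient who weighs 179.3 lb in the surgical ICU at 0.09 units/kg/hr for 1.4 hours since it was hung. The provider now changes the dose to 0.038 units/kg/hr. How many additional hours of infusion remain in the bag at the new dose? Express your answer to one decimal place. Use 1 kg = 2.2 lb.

12.8 hours

Initial rate:
Weight = 179.3 lb ÷ 2.2 lb/kg = 81.5 kg
Dose = 0.09 units/kg/hr × 81.5 kg = 7.335 units/hr
Concentration = 50 units ÷ 34 mL = 1.470588 units/mL
Rate = 7.335 units/hr ÷ 1.470588 units/mL = 4.9878 mL/hr
Volume infused so far = 4.9878 mL/hr × 1.4 hr = 6.98292 mL
Volume remaining = 34 − 6.98292 = 27.01708 mL
New rate:
Dose = 0.038 units/kg/hr × 81.5 kg = 3.097 units/hr
Rate = 3.097 units/hr ÷ 1.470588 units/mL = 2.10596 mL/hr
Time remaining = 27.01708 mL ÷ 2.10596 mL/hr = 12.82887 hr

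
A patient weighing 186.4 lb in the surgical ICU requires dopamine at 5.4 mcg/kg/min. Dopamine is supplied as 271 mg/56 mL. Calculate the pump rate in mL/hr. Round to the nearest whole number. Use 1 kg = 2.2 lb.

Weight = 186.4 lb ÷ 2.2 lb/kg = 84.72727 kg
Dose = 5.4 mcg/kg/min × 84.72727 kg = 457.5273 mcg/min
457.5273 mcg/min × 60 min/hr = 27451.64 mcg/hr
Concentration = 271 mg ÷ 56 mL = 4.839286 mg/mL = 4839.286 mcg/mL
Rate = 27451.64 mcg/hr ÷ 4839.286 mcg/mL = 5.672663 mL/hr

6 mL/hr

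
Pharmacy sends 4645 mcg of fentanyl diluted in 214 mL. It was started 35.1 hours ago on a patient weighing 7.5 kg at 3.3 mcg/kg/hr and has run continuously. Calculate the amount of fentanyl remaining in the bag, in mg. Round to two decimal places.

Dose = 3.3 mcg/kg/hr × 7.5 kg = 24.75 mcg/hr
Concentration = 4645 mcg ÷ 214 mL = 21.70561 mcg/mL
Rate = 24.75 mcg/hr ÷ 21.70561 mcg/mL = 1.140258 mL/hr
Volume infused = 1.140258 mL/hr × 35.1 hr = 40.02307 mL
Volume remaining = 214 − 40.02307 = 173.9769 mL
Drug remaining = 173.9769 mL × 21.70561 mcg/mL = 3776.275 mcg = 3.776275 mg

3.78 mg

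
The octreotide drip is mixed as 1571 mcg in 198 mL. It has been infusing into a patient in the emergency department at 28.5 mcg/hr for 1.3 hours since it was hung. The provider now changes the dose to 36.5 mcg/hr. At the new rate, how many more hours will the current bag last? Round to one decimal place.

42.0 hours

Initial rate:
Concentration = 1571 mcg ÷ 198 mL = 7.934343 mcg/mL
Rate = 28.5 mcg/hr ÷ 7.934343 mcg/mL = 3.59198 mL/hr
Volume infused so far = 3.59198 mL/hr × 1.3 hr = 4.669574 mL
Volume remaining = 198 − 4.669574 = 193.3304 mL
New rate:
Rate = 36.5 mcg/hr ÷ 7.934343 mcg/mL = 4.600255 mL/hr
Time remaining = 193.3304 mL ÷ 4.600255 mL/hr = 42.02603 hr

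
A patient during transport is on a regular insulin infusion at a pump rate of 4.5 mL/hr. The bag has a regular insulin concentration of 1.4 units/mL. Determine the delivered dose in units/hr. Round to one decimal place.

6.3 units/hr

Drug rate = 4.5 mL/hr × 1.4 units/mL = 6.3 units/hr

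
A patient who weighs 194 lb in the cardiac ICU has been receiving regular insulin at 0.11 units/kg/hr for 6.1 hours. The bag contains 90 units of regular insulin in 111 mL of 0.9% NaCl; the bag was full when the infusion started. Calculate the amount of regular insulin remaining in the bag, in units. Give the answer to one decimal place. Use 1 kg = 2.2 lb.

30.8 units

Weight = 194 lb ÷ 2.2 lb/kg = 88.18182 kg
Dose = 0.11 units/kg/hr × 88.18182 kg = 9.7 units/hr
Concentration = 90 units ÷ 111 mL = 0.8108108 units/mL
Rate = 9.7 units/hr ÷ 0.8108108 units/mL = 11.96333 mL/hr
Volume infused = 11.96333 mL/hr × 6.1 hr = 72.97633 mL
Volume remaining = 111 − 72.97633 = 38.02367 mL
Drug remaining = 38.02367 mL × 0.8108108 units/mL = 30.83 units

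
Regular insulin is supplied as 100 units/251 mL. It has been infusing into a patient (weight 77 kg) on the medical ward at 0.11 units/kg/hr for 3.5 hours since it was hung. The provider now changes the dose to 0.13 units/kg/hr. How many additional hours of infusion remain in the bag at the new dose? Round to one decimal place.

Initial rate:
Dose = 0.11 units/kg/hr × 77 kg = 8.47 units/hr
Concentration = 100 units ÷ 251 mL = 0.3984064 units/mL
Rate = 8.47 units/hr ÷ 0.3984064 units/mL = 21.2597 mL/hr
Volume infused so far = 21.2597 mL/hr × 3.5 hr = 74.40895 mL
Volume remaining = 251 − 74.40895 = 176.591 mL
New rate:
Dose = 0.13 units/kg/hr × 77 kg = 10.01 units/hr
Rate = 10.01 units/hr ÷ 0.3984064 units/mL = 25.1251 mL/hr
Time remaining = 176.591 mL ÷ 25.1251 mL/hr = 7.028472 hr

7.0 hours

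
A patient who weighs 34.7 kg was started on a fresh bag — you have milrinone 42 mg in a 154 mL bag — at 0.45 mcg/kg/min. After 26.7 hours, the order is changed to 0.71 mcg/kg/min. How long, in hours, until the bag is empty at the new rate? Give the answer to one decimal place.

Initial rate:
Dose = 0.45 mcg/kg/min × 34.7 kg = 15.615 mcg/min
15.615 mcg/min × 60 min/hr = 936.9 mcg/hr
Concentration = 42 mg ÷ 154 mL = 0.2727273 mg/mL = 272.7273 mcg/mL
Rate = 936.9 mcg/hr ÷ 272.7273 mcg/mL = 3.4353 mL/hr
Volume infused so far = 3.4353 mL/hr × 26.7 hr = 91.72251 mL
Volume remaining = 154 − 91.72251 = 62.27749 mL
New rate:
Dose = 0.71 mcg/kg/min × 34.7 kg = 24.637 mcg/min
24.637 mcg/min × 60 min/hr = 1478.22 mcg/hr
Rate = 1478.22 mcg/hr ÷ 272.7273 mcg/mL = 5.42014 mL/hr
Time remaining = 62.27749 mL ÷ 5.42014 mL/hr = 11.49002 hr

11.5 hours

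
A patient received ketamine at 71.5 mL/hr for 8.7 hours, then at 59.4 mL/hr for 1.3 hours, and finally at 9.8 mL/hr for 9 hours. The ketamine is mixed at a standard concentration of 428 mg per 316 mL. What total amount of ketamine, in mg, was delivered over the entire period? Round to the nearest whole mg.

Concentration = 428 mg ÷ 316 mL = 1.35443 mg/mL
Stage 1: 71.5 mL/hr × 8.7 hr = 622.05 mL → 622.05 mL × 1.35443 mg/mL = 842.5234 mg
Stage 2: 59.4 mL/hr × 1.3 hr = 77.22 mL → 77.22 mL × 1.35443 mg/mL = 104.5891 mg
Stage 3: 9.8 mL/hr × 9 hr = 88.2 mL → 88.2 mL × 1.35443 mg/mL = 119.4608 mg
Total = 842.5234 + 104.5891 + 119.4608 = 1066.573 mg

1067 mg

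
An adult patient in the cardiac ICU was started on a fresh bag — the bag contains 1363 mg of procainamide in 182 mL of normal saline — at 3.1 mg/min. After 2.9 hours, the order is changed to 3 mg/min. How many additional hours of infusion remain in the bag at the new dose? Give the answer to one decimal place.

Initial rate:
3.1 mg/min × 60 min/hr = 186 mg/hr
Concentration = 1363 mg ÷ 182 mL = 7.489011 mg/mL
Rate = 186 mg/hr ÷ 7.489011 mg/mL = 24.83639 mL/hr
Volume infused so far = 24.83639 mL/hr × 2.9 hr = 72.02553 mL
Volume remaining = 182 − 72.02553 = 109.9745 mL
New rate:
3 mg/min × 60 min/hr = 180 mg/hr
Rate = 180 mg/hr ÷ 7.489011 mg/mL = 24.03522 mL/hr
Time remaining = 109.9745 mL ÷ 24.03522 mL/hr = 4.575556 hr

4.6 hours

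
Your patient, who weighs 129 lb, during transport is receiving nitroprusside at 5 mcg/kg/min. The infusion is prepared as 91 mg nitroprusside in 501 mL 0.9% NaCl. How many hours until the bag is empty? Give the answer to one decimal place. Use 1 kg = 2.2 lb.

Weight = 129 lb ÷ 2.2 lb/kg = 58.63636 kg
Dose = 5 mcg/kg/min × 58.63636 kg = 293.1818 mcg/min
293.1818 mcg/min × 60 min/hr = 17590.91 mcg/hr
Concentration = 91 mg ÷ 501 mL = 0.1816367 mg/mL = 181.6367 mcg/mL
Rate = 17590.91 mcg/hr ÷ 181.6367 mcg/mL = 96.84665 mL/hr
Duration = 501 mL ÷ 96.84665 mL/hr = 5.173127 hr

5.2 hours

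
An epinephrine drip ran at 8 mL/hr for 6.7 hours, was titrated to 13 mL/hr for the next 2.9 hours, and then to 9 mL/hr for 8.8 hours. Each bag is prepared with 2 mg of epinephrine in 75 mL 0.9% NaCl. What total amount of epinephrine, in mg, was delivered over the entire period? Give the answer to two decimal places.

Concentration = 2 mg ÷ 75 mL = 0.02666667 mg/mL
Stage 1: 8 mL/hr × 6.7 hr = 53.6 mL → 53.6 mL × 0.02666667 mg/mL = 1.429333 mg
Stage 2: 13 mL/hr × 2.9 hr = 37.7 mL → 37.7 mL × 0.02666667 mg/mL = 1.005333 mg
Stage 3: 9 mL/hr × 8.8 hr = 79.2 mL → 79.2 mL × 0.02666667 mg/mL = 2.112 mg
Total = 1.429333 + 1.005333 + 2.112 = 4.546667 mg

4.55 mg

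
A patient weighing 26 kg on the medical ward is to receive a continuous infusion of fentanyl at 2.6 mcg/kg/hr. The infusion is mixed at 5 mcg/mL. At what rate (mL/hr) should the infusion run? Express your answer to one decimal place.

13.5 mL/hr

Dose = 2.6 mcg/kg/hr × 26 kg = 67.6 mcg/hr
Rate = 67.6 mcg/hr ÷ 5 mcg/mL = 13.52 mL/hr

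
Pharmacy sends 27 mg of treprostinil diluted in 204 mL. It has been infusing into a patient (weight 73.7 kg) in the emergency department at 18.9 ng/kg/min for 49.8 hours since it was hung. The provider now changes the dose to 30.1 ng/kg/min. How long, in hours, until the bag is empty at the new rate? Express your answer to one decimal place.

Initial rate:
Dose = 18.9 ng/kg/min × 73.7 kg = 1392.93 ng/min
1392.93 ng/min × 60 min/hr = 83575.8 ng/hr
Concentration = 27 mg ÷ 204 mL = 0.1323529 mg/mL = 132352.9 ng/mL
Rate = 83575.8 ng/hr ÷ 132352.9 ng/mL = 0.6314616 mL/hr
Volume infused so far = 0.6314616 mL/hr × 49.8 hr = 31.44679 mL
Volume remaining = 204 − 31.44679 = 172.5532 mL
New rate:
Dose = 30.1 ng/kg/min × 73.7 kg = 2218.37 ng/min
2218.37 ng/min × 60 min/hr = 133102.2 ng/hr
Rate = 133102.2 ng/hr ÷ 132352.9 ng/mL = 1.005661 mL/hr
Time remaining = 172.5532 mL ÷ 1.005661 mL/hr = 171.5819 hr

171.6 hours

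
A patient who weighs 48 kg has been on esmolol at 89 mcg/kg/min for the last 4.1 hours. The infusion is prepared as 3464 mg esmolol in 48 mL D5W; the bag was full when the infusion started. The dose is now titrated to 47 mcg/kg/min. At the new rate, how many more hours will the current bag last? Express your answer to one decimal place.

17.8 hours

Initial rate:
Dose = 89 mcg/kg/min × 48 kg = 4272 mcg/min
4272 mcg/min × 60 min/hr = 256320 mcg/hr
Concentration = 3464 mg ÷ 48 mL = 72.16667 mg/mL = 72166.67 mcg/mL
Rate = 256320 mcg/hr ÷ 72166.67 mcg/mL = 3.551778 mL/hr
Volume infused so far = 3.551778 mL/hr × 4.1 hr = 14.56229 mL
Volume remaining = 48 − 14.56229 = 33.43771 mL
New rate:
Dose = 47 mcg/kg/min × 48 kg = 2256 mcg/min
2256 mcg/min × 60 min/hr = 135360 mcg/hr
Rate = 135360 mcg/hr ÷ 72166.67 mcg/mL = 1.875658 mL/hr
Time remaining = 33.43771 mL ÷ 1.875658 mL/hr = 17.82719 hr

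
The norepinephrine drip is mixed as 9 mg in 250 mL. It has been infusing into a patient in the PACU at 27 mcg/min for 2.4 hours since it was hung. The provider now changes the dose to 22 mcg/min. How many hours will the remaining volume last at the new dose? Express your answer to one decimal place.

Initial rate:
27 mcg/min × 60 min/hr = 1620 mcg/hr
Concentration = 9 mg ÷ 250 mL = 0.036 mg/mL = 36 mcg/mL
Rate = 1620 mcg/hr ÷ 36 mcg/mL = 45 mL/hr
Volume infused so far = 45 mL/hr × 2.4 hr = 108 mL
Volume remaining = 250 − 108 = 142 mL
New rate:
22 mcg/min × 60 min/hr = 1320 mcg/hr
Rate = 1320 mcg/hr ÷ 36 mcg/mL = 36.66667 mL/hr
Time remaining = 142 mL ÷ 36.66667 mL/hr = 3.872727 hr

3.9 hours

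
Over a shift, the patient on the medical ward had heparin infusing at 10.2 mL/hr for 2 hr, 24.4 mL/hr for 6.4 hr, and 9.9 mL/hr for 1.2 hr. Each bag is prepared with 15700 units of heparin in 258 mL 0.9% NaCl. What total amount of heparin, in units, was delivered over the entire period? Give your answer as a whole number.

11467 units

Concentration = 15700 units ÷ 258 mL = 60.85271 units/mL
Stage 1: 10.2 mL/hr × 2 hr = 20.4 mL → 20.4 mL × 60.85271 units/mL = 1241.395 units
Stage 2: 24.4 mL/hr × 6.4 hr = 156.16 mL → 156.16 mL × 60.85271 units/mL = 9502.76 units
Stage 3: 9.9 mL/hr × 1.2 hr = 11.88 mL → 11.88 mL × 60.85271 units/mL = 722.9302 units
Total = 1241.395 + 9502.76 + 722.9302 = 11467.09 units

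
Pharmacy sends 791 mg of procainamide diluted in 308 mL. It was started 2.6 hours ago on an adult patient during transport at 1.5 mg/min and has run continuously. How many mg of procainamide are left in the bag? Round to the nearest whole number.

557 mg

1.5 mg/min × 60 min/hr = 90 mg/hr
Concentration = 791 mg ÷ 308 mL = 2.568182 mg/mL
Rate = 90 mg/hr ÷ 2.568182 mg/mL = 35.04425 mL/hr
Volume infused = 35.04425 mL/hr × 2.6 hr = 91.11504 mL
Volume remaining = 308 − 91.11504 = 216.885 mL
Drug remaining = 216.885 mL × 2.568182 mg/mL = 557 mg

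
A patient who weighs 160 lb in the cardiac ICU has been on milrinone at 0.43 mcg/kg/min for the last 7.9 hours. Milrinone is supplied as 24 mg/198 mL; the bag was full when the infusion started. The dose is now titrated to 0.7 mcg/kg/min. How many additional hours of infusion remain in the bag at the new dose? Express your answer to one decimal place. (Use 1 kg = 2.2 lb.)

Initial rate:
Weight = 160 lb ÷ 2.2 lb/kg = 72.72727 kg
Dose = 0.43 mcg/kg/min × 72.72727 kg = 31.27273 mcg/min
31.27273 mcg/min × 60 min/hr = 1876.364 mcg/hr
Concentration = 24 mg ÷ 198 mL = 0.1212121 mg/mL = 121.2121 mcg/mL
Rate = 1876.364 mcg/hr ÷ 121.2121 mcg/mL = 15.48 mL/hr
Volume infused so far = 15.48 mL/hr × 7.9 hr = 122.292 mL
Volume remaining = 198 − 122.292 = 75.708 mL
New rate:
Dose = 0.7 mcg/kg/min × 72.72727 kg = 50.90909 mcg/min
50.90909 mcg/min × 60 min/hr = 3054.545 mcg/hr
Rate = 3054.545 mcg/hr ÷ 121.2121 mcg/mL = 25.2 mL/hr
Time remaining = 75.708 mL ÷ 25.2 mL/hr = 3.004286 hr

3.0 hours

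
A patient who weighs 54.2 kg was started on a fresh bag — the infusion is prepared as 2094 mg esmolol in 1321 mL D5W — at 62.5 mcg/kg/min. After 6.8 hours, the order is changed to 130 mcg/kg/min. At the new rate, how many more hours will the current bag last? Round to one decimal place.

1.7 hours

Initial rate:
Dose = 62.5 mcg/kg/min × 54.2 kg = 3387.5 mcg/min
3387.5 mcg/min × 60 min/hr = 203250 mcg/hr
Concentration = 2094 mg ÷ 1321 mL = 1.585163 mg/mL = 1585.163 mcg/mL
Rate = 203250 mcg/hr ÷ 1585.163 mcg/mL = 128.2203 mL/hr
Volume infused so far = 128.2203 mL/hr × 6.8 hr = 871.8979 mL
Volume remaining = 1321 − 871.8979 = 449.1021 mL
New rate:
Dose = 130 mcg/kg/min × 54.2 kg = 7046 mcg/min
7046 mcg/min × 60 min/hr = 422760 mcg/hr
Rate = 422760 mcg/hr ÷ 1585.163 mcg/mL = 266.6982 mL/hr
Time remaining = 449.1021 mL ÷ 266.6982 mL/hr = 1.683934 hr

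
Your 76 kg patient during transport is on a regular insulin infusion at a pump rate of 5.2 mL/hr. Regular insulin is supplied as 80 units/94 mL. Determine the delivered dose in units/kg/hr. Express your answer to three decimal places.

0.058 units/kg/hr

Concentration = 80 units ÷ 94 mL = 0.8510638 units/mL
Drug rate = 5.2 mL/hr × 0.8510638 units/mL = 4.425532 units/hr
4.425532 units/hr ÷ 76 kg = 0.05823068 units/kg/hr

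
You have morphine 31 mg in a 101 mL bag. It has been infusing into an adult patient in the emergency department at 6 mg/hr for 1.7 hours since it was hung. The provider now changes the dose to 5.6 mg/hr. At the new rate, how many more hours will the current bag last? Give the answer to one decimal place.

Initial rate:
Concentration = 31 mg ÷ 101 mL = 0.3069307 mg/mL
Rate = 6 mg/hr ÷ 0.3069307 mg/mL = 19.54839 mL/hr
Volume infused so far = 19.54839 mL/hr × 1.7 hr = 33.23226 mL
Volume remaining = 101 − 33.23226 = 67.76774 mL
New rate:
Rate = 5.6 mg/hr ÷ 0.3069307 mg/mL = 18.24516 mL/hr
Time remaining = 67.76774 mL ÷ 18.24516 mL/hr = 3.714286 hr

3.7 hours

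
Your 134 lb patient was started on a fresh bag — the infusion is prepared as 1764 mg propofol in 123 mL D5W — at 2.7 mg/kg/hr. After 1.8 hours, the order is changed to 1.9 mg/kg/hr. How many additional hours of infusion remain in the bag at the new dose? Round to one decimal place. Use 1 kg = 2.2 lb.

Initial rate:
Weight = 134 lb ÷ 2.2 lb/kg = 60.90909 kg
Dose = 2.7 mg/kg/hr × 60.90909 kg = 164.4545 mg/hr
Concentration = 1764 mg ÷ 123 mL = 14.34146 mg/mL
Rate = 164.4545 mg/hr ÷ 14.34146 mg/mL = 11.46707 mL/hr
Volume infused so far = 11.46707 mL/hr × 1.8 hr = 20.64072 mL
Volume remaining = 123 − 20.64072 = 102.3593 mL
New rate:
Dose = 1.9 mg/kg/hr × 60.90909 kg = 115.7273 mg/hr
Rate = 115.7273 mg/hr ÷ 14.34146 mg/mL = 8.069419 mL/hr
Time remaining = 102.3593 mL ÷ 8.069419 mL/hr = 12.68484 hr

12.7 hours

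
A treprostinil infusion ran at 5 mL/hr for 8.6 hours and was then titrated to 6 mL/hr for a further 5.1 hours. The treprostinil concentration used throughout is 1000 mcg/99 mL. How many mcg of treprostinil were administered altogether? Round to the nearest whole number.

Concentration = 1000 mcg ÷ 99 mL = 10.10101 mcg/mL
Stage 1: 5 mL/hr × 8.6 hr = 43 mL → 43 mL × 10.10101 mcg/mL = 434.3434 mcg
Stage 2: 6 mL/hr × 5.1 hr = 30.6 mL → 30.6 mL × 10.10101 mcg/mL = 309.0909 mcg
Total = 434.3434 + 309.0909 = 743.4343 mcg

743 mcg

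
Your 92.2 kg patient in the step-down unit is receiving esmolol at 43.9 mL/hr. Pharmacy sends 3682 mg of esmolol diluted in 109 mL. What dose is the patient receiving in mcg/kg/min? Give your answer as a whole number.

268 mcg/kg/min

Concentration = 3682 mg ÷ 109 mL = 33.77982 mg/mL = 33779.82 mcg/mL
Drug rate = 43.9 mL/hr × 33779.82 mcg/mL = 1482934 mcg/hr
1482934 mcg/hr ÷ 60 min/hr = 24715.57 mcg/min
24715.57 mcg/min ÷ 92.2 kg = 268.0647 mcg/kg/min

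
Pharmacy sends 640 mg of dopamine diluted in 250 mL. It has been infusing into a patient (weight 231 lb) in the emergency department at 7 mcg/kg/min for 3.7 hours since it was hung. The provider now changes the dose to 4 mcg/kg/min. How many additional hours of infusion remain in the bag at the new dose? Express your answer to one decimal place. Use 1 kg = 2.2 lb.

18.9 hours

Initial rate:
Weight = 231 lb ÷ 2.2 lb/kg = 105 kg
Dose = 7 mcg/kg/min × 105 kg = 735 mcg/min
735 mcg/min × 60 min/hr = 44100 mcg/hr
Concentration = 640 mg ÷ 250 mL = 2.56 mg/mL = 2560 mcg/mL
Rate = 44100 mcg/hr ÷ 2560 mcg/mL = 17.22656 mL/hr
Volume infused so far = 17.22656 mL/hr × 3.7 hr = 63.73828 mL
Volume remaining = 250 − 63.73828 = 186.2617 mL
New rate:
Dose = 4 mcg/kg/min × 105 kg = 420 mcg/min
420 mcg/min × 60 min/hr = 25200 mcg/hr
Rate = 25200 mcg/hr ÷ 2560 mcg/mL = 9.84375 mL/hr
Time remaining = 186.2617 mL ÷ 9.84375 mL/hr = 18.92183 hr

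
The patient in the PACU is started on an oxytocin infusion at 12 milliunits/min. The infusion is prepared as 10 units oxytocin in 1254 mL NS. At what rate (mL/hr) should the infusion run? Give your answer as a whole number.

12 milliunits/min × 60 min/hr = 720 milliunits/hr
Concentration = 10 units ÷ 1254 mL = 0.007974482 units/mL = 7.974482 milliunits/mL
Rate = 720 milliunits/hr ÷ 7.974482 milliunits/mL = 90.288 mL/hr

90 mL/hr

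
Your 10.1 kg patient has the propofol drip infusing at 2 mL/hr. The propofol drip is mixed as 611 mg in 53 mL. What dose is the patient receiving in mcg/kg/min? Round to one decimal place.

Concentration = 611 mg ÷ 53 mL = 11.5283 mg/mL = 11528.3 mcg/mL
Drug rate = 2 mL/hr × 11528.3 mcg/mL = 23056.6 mcg/hr
23056.6 mcg/hr ÷ 60 min/hr = 384.2767 mcg/min
384.2767 mcg/min ÷ 10.1 kg = 38.0472 mcg/kg/min

38.0 mcg/kg/min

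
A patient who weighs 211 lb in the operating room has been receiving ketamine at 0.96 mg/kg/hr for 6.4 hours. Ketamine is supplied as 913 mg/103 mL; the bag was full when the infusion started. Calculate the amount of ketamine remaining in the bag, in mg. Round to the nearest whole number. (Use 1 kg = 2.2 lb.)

Weight = 211 lb ÷ 2.2 lb/kg = 95.90909 kg
Dose = 0.96 mg/kg/hr × 95.90909 kg = 92.07273 mg/hr
Concentration = 913 mg ÷ 103 mL = 8.864078 mg/mL
Rate = 92.07273 mg/hr ÷ 8.864078 mg/mL = 10.38718 mL/hr
Volume infused = 10.38718 mL/hr × 6.4 hr = 66.47792 mL
Volume remaining = 103 − 66.47792 = 36.52208 mL
Drug remaining = 36.52208 mL × 8.864078 mg/mL = 323.7345 mg

324 mg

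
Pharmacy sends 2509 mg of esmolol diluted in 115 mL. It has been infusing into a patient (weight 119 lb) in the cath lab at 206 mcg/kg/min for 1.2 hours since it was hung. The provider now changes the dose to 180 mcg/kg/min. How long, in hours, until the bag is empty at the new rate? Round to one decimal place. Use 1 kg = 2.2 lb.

2.9 hours

Initial rate:
Weight = 119 lb ÷ 2.2 lb/kg = 54.09091 kg
Dose = 206 mcg/kg/min × 54.09091 kg = 11142.73 mcg/min
11142.73 mcg/min × 60 min/hr = 668563.6 mcg/hr
Concentration = 2509 mg ÷ 115 mL = 21.81739 mg/mL = 21817.39 mcg/mL
Rate = 668563.6 mcg/hr ÷ 21817.39 mcg/mL = 30.64361 mL/hr
Volume infused so far = 30.64361 mL/hr × 1.2 hr = 36.77233 mL
Volume remaining = 115 − 36.77233 = 78.22767 mL
New rate:
Dose = 180 mcg/kg/min × 54.09091 kg = 9736.364 mcg/min
9736.364 mcg/min × 60 min/hr = 584181.8 mcg/hr
Rate = 584181.8 mcg/hr ÷ 21817.39 mcg/mL = 26.77597 mL/hr
Time remaining = 78.22767 mL ÷ 26.77597 mL/hr = 2.921562 hr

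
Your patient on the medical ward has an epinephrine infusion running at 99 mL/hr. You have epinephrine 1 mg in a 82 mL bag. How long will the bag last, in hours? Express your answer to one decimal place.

0.8 hours

Duration = 82 mL ÷ 99 mL/hr = 0.8282828 hr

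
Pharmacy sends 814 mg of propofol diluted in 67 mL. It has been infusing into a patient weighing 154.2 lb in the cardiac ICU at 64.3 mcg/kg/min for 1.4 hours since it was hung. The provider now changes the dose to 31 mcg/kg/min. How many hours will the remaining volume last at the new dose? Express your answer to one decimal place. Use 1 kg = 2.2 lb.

Initial rate:
Weight = 154.2 lb ÷ 2.2 lb/kg = 70.09091 kg
Dose = 64.3 mcg/kg/min × 70.09091 kg = 4506.845 mcg/min
4506.845 mcg/min × 60 min/hr = 270410.7 mcg/hr
Concentration = 814 mg ÷ 67 mL = 12.14925 mg/mL = 12149.25 mcg/mL
Rate = 270410.7 mcg/hr ÷ 12149.25 mcg/mL = 22.25739 mL/hr
Volume infused so far = 22.25739 mL/hr × 1.4 hr = 31.16035 mL
Volume remaining = 67 − 31.16035 = 35.83965 mL
New rate:
Dose = 31 mcg/kg/min × 70.09091 kg = 2172.818 mcg/min
2172.818 mcg/min × 60 min/hr = 130369.1 mcg/hr
Rate = 130369.1 mcg/hr ÷ 12149.25 mcg/mL = 10.73063 mL/hr
Time remaining = 35.83965 mL ÷ 10.73063 mL/hr = 3.33994 hr

3.3 hours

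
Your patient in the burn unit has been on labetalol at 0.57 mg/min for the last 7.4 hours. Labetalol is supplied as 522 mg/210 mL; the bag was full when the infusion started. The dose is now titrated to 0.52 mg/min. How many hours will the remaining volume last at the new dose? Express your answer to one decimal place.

Initial rate:
0.57 mg/min × 60 min/hr = 34.2 mg/hr
Concentration = 522 mg ÷ 210 mL = 2.485714 mg/mL
Rate = 34.2 mg/hr ÷ 2.485714 mg/mL = 13.75862 mL/hr
Volume infused so far = 13.75862 mL/hr × 7.4 hr = 101.8138 mL
Volume remaining = 210 − 101.8138 = 108.1862 mL
New rate:
0.52 mg/min × 60 min/hr = 31.2 mg/hr
Rate = 31.2 mg/hr ÷ 2.485714 mg/mL = 12.55172 mL/hr
Time remaining = 108.1862 mL ÷ 12.55172 mL/hr = 8.619231 hr

8.6 hours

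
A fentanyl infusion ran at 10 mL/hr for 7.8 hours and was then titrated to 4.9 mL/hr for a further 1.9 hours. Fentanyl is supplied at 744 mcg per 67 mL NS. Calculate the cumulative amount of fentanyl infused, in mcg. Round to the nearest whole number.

Concentration = 744 mcg ÷ 67 mL = 11.10448 mcg/mL
Stage 1: 10 mL/hr × 7.8 hr = 78 mL → 78 mL × 11.10448 mcg/mL = 866.1493 mcg
Stage 2: 4.9 mL/hr × 1.9 hr = 9.31 mL → 9.31 mL × 11.10448 mcg/mL = 103.3827 mcg
Total = 866.1493 + 103.3827 = 969.5319 mcg

970 mcg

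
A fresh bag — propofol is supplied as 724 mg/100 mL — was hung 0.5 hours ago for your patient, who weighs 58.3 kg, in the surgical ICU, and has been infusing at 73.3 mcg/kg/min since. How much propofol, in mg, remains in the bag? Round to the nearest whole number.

Dose = 73.3 mcg/kg/min × 58.3 kg = 4273.39 mcg/min
4273.39 mcg/min × 60 min/hr = 256403.4 mcg/hr
Concentration = 724 mg ÷ 100 mL = 7.24 mg/mL = 7240 mcg/mL
Rate = 256403.4 mcg/hr ÷ 7240 mcg/mL = 35.41483 mL/hr
Volume infused = 35.41483 mL/hr × 0.5 hr = 17.70742 mL
Volume remaining = 100 − 17.70742 = 82.29258 mL
Drug remaining = 82.29258 mL × 7240 mcg/mL = 595798.3 mcg = 595.7983 mg

596 mg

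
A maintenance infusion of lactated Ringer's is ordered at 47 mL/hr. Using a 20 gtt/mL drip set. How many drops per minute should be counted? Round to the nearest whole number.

47 mL/hr ÷ 60 min/hr = 0.7833333 mL/min
0.7833333 mL/min × 20 gtt/mL = 15.66667 gtt/min

16 gtt/min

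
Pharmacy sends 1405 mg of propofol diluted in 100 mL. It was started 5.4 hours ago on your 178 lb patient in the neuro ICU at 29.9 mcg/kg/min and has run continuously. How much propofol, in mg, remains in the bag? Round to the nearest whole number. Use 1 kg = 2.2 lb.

621 mg

Weight = 178 lb ÷ 2.2 lb/kg = 80.90909 kg
Dose = 29.9 mcg/kg/min × 80.90909 kg = 2419.182 mcg/min
2419.182 mcg/min × 60 min/hr = 145150.9 mcg/hr
Concentration = 1405 mg ÷ 100 mL = 14.05 mg/mL = 14050 mcg/mL
Rate = 145150.9 mcg/hr ÷ 14050 mcg/mL = 10.33103 mL/hr
Volume infused = 10.33103 mL/hr × 5.4 hr = 55.78754 mL
Volume remaining = 100 − 55.78754 = 44.21246 mL
Drug remaining = 44.21246 mL × 14050 mcg/mL = 621185.1 mcg = 621.1851 mg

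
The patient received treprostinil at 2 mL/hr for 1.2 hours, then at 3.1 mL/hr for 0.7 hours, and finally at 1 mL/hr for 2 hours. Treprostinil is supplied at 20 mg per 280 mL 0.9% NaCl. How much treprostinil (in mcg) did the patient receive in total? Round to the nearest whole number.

469 mcg

Concentration = 20 mg ÷ 280 mL = 0.07142857 mg/mL
Stage 1: 2 mL/hr × 1.2 hr = 2.4 mL → 2.4 mL × 0.07142857 mg/mL = 0.1714286 mg
Stage 2: 3.1 mL/hr × 0.7 hr = 2.17 mL → 2.17 mL × 0.07142857 mg/mL = 0.155 mg
Stage 3: 1 mL/hr × 2 hr = 2 mL → 2 mL × 0.07142857 mg/mL = 0.1428571 mg
Total = 0.1714286 + 0.155 + 0.1428571 = 0.4692857 mg = 469.2857 mcg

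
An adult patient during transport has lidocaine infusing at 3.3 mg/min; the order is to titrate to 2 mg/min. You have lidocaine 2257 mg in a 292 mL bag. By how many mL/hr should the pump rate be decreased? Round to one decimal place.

10.1 mL/hr

At the current dose:
3.3 mg/min × 60 min/hr = 198 mg/hr
Concentration = 2257 mg ÷ 292 mL = 7.729452 mg/mL
Rate = 198 mg/hr ÷ 7.729452 mg/mL = 25.6163 mL/hr
At the new dose:
2 mg/min × 60 min/hr = 120 mg/hr
Rate = 120 mg/hr ÷ 7.729452 mg/mL = 15.52503 mL/hr
Change = 15.52503 − 25.6163 = -10.09127 mL/hr → 10.09127 mL/hr decrease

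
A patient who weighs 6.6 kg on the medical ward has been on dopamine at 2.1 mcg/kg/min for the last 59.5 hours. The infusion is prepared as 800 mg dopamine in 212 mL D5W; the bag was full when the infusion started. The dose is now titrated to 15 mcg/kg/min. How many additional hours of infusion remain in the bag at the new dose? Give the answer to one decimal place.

126.4 hours

Initial rate:
Dose = 2.1 mcg/kg/min × 6.6 kg = 13.86 mcg/min
13.86 mcg/min × 60 min/hr = 831.6 mcg/hr
Concentration = 800 mg ÷ 212 mL = 3.773585 mg/mL = 3773.585 mcg/mL
Rate = 831.6 mcg/hr ÷ 3773.585 mcg/mL = 0.220374 mL/hr
Volume infused so far = 0.220374 mL/hr × 59.5 hr = 13.11225 mL
Volume remaining = 212 − 13.11225 = 198.8877 mL
New rate:
Dose = 15 mcg/kg/min × 6.6 kg = 99 mcg/min
99 mcg/min × 60 min/hr = 5940 mcg/hr
Rate = 5940 mcg/hr ÷ 3773.585 mcg/mL = 1.5741 mL/hr
Time remaining = 198.8877 mL ÷ 1.5741 mL/hr = 126.3501 hr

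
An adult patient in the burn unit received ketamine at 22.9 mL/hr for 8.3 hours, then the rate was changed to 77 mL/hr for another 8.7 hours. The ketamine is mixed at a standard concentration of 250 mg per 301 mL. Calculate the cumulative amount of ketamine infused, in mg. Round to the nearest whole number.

Concentration = 250 mg ÷ 301 mL = 0.8305648 mg/mL
Stage 1: 22.9 mL/hr × 8.3 hr = 190.07 mL → 190.07 mL × 0.8305648 mg/mL = 157.8654 mg
Stage 2: 77 mL/hr × 8.7 hr = 669.9 mL → 669.9 mL × 0.8305648 mg/mL = 556.3953 mg
Total = 157.8654 + 556.3953 = 714.2608 mg

714 mg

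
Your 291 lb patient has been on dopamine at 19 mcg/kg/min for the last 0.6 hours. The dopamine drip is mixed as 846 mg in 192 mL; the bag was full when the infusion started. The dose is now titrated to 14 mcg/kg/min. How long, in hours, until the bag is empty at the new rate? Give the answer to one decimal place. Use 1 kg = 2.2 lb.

6.8 hours

Initial rate:
Weight = 291 lb ÷ 2.2 lb/kg = 132.2727 kg
Dose = 19 mcg/kg/min × 132.2727 kg = 2513.182 mcg/min
2513.182 mcg/min × 60 min/hr = 150790.9 mcg/hr
Concentration = 846 mg ÷ 192 mL = 4.40625 mg/mL = 4406.25 mcg/mL
Rate = 150790.9 mcg/hr ÷ 4406.25 mcg/mL = 34.22205 mL/hr
Volume infused so far = 34.22205 mL/hr × 0.6 hr = 20.53323 mL
Volume remaining = 192 − 20.53323 = 171.4668 mL
New rate:
Dose = 14 mcg/kg/min × 132.2727 kg = 1851.818 mcg/min
1851.818 mcg/min × 60 min/hr = 111109.1 mcg/hr
Rate = 111109.1 mcg/hr ÷ 4406.25 mcg/mL = 25.21625 mL/hr
Time remaining = 171.4668 mL ÷ 25.21625 mL/hr = 6.799853 hr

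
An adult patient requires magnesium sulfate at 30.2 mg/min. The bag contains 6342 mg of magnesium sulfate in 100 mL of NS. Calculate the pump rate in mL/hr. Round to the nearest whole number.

30.2 mg/min × 60 min/hr = 1812 mg/hr
Concentration = 6342 mg ÷ 100 mL = 63.42 mg/mL
Rate = 1812 mg/hr ÷ 63.42 mg/mL = 28.57143 mL/hr

29 mL/hr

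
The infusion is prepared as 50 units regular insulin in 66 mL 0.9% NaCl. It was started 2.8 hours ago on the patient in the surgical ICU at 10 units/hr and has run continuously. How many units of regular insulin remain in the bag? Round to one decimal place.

Concentration = 50 units ÷ 66 mL = 0.7575758 units/mL
Rate = 10 units/hr ÷ 0.7575758 units/mL = 13.2 mL/hr
Volume infused = 13.2 mL/hr × 2.8 hr = 36.96 mL
Volume remaining = 66 − 36.96 = 29.04 mL
Drug remaining = 29.04 mL × 0.7575758 units/mL = 22 units

22.0 units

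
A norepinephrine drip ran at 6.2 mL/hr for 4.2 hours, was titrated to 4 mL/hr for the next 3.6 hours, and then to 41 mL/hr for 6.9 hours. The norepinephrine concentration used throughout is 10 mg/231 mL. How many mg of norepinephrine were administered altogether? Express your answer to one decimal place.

Concentration = 10 mg ÷ 231 mL = 0.04329004 mg/mL
Stage 1: 6.2 mL/hr × 4.2 hr = 26.04 mL → 26.04 mL × 0.04329004 mg/mL = 1.127273 mg
Stage 2: 4 mL/hr × 3.6 hr = 14.4 mL → 14.4 mL × 0.04329004 mg/mL = 0.6233766 mg
Stage 3: 41 mL/hr × 6.9 hr = 282.9 mL → 282.9 mL × 0.04329004 mg/mL = 12.24675 mg
Total = 1.127273 + 0.6233766 + 12.24675 = 13.9974 mg

14.0 mg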